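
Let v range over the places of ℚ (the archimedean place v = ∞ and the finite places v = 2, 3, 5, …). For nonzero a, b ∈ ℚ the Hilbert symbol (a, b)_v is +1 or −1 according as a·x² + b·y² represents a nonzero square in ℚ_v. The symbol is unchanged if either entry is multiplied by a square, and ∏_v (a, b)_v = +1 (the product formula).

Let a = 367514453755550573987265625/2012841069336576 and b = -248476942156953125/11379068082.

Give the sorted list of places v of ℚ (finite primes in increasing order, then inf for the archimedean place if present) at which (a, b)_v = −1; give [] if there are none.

(a, b) ≡ (13110, -10) mod (ℚ^×)²; places V = {2, 3, 5, 7, 11, 17, 19, 23, 29, 43, 53, 59, ∞}.
(a,b)_7: α=8, u≡5; β=2, v≡4 (mod 7); (5|7)=-1, (4|7)=+1; sign (−1)^0·-1^2·+1^8 = +1.
(a,b)_23: α=3, u≡9; β=2, v≡18 (mod 23); (9|23)=+1, (18|23)=+1; sign (−1)^0·+1^2·+1^3 = +1.
(a,b)_53: α=2, u≡8; β=2, v≡9 (mod 53); (8|53)=-1, (9|53)=+1; sign (−1)^0·-1^2·+1^2 = +1.
(a,b)_11: α=0, u≡1; β=2, v≡4 (mod 11); (1|11)=+1, (4|11)=+1; sign (−1)^0·+1^2·+1^0 = +1.
(a,b)_17: α=-2, u≡10; β=-4, v≡14 (mod 17); (10|17)=-1, (14|17)=-1; sign (−1)^0·-1^-4·-1^-2 = +1.
(a,b)_29: α=-2, u≡27; β=-2, v≡27 (mod 29); (27|29)=-1, (27|29)=-1; sign (−1)^0·-1^-2·-1^-2 = +1.
(a,b)_5: α=7, u≡2; β=7, v≡3 (mod 5); (2|5)=-1, (3|5)=-1; sign (−1)^0·-1^7·-1^7 = +1.
(a,b)_∞: sgn(13110)=+, sgn(-10)=−, so +1.
(a,b)_2: α=-11, β=-1; u≡3, v≡3 (mod 8); ε(u)ε(v)=1·1, αω(v)=-11·1, βω(u)=-1·1; sum ≡ 1  ⇒  -1.
(a,b)_19: α=3, u≡4; β=2, v≡4 (mod 19); (4|19)=+1, (4|19)=+1; sign (−1)^0·+1^2·+1^3 = +1.
(a,b)_43: α=-2, u≡24; β=0, v≡5 (mod 43); (24|43)=+1, (5|43)=-1; sign (−1)^0·+1^0·-1^-2 = +1.
(a,b)_59: α=2, u≡1; β=0, v≡5 (mod 59); (1|59)=+1, (5|59)=+1; sign (−1)^0·+1^0·+1^2 = +1.
(a,b)_3: α=-7, u≡2; β=-4, v≡2 (mod 3); (2|3)=-1, (2|3)=-1; sign (−1)^0·-1^-4·-1^-7 = -1.
Ram(13110, -10) = {2, 3}; no ℚ_2-point on the conic.

[2, 3]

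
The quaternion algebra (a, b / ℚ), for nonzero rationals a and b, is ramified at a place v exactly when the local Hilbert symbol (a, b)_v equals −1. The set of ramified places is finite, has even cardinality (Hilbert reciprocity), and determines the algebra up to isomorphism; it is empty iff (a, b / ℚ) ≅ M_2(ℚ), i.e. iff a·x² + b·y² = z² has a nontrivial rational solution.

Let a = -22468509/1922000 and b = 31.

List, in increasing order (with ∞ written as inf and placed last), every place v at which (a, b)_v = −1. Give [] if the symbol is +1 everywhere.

Mod squares: a ≡ -3145, b ≡ 31. Check v ∈ {∞, 2, 3, 5, 7, 17, 31, 37}.
v=3: a=3^6·(≡2), b=3^0·(≡1) mod 3; (2|3)=-1, (1|3)=+1; (−1)^{6·0·1}·(-1)^0·(+1)^6 = +1.
v=31: a=31^-2·(≡24), b=31^1·(≡1) mod 31; (24|31)=-1, (1|31)=+1; (−1)^{-2·1·15}·(-1)^1·(+1)^-2 = -1.
v=2: v_2(a)=-4, v_2(b)=0; units ≡ 7, 7 (mod 8); ε·ε+αω+βω = 1·1+-4·0+0·0 ≡ 1  ⇒  (a,b)_2 = -1.
v=5: a=5^-3·(≡1), b=5^0·(≡1) mod 5; (1|5)=+1, (1|5)=+1; (−1)^{-3·0·2}·(+1)^0·(+1)^-3 = +1.
v=17: a=17^1·(≡4), b=17^0·(≡14) mod 17; (4|17)=+1, (14|17)=-1; (−1)^{1·0·8}·(+1)^0·(-1)^1 = -1.
v=7: a=7^2·(≡5), b=7^0·(≡3) mod 7; (5|7)=-1, (3|7)=-1; (−1)^{2·0·3}·(-1)^0·(-1)^2 = +1.
v=37: a=37^1·(≡25), b=37^0·(≡31) mod 37; (25|37)=+1, (31|37)=-1; (−1)^{1·0·18}·(+1)^0·(-1)^1 = -1.
v=∞: -3145 < 0 and 31 > 0  ⇒  (a,b)_∞ = +1.
|Ram(-3145, 31)| = 4, even; anisotropic at {2, 17, 31, 37}.

[2, 17, 31, 37]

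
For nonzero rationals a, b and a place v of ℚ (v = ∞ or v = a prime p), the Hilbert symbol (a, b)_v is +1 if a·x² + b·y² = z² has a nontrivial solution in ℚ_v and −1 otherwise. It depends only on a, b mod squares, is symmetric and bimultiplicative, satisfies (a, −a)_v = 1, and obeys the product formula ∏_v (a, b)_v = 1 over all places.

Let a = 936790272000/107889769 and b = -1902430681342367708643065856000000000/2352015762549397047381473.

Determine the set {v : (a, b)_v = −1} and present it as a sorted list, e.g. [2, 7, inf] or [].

(a, b) ≡ (330, -255) mod (ℚ^×)²; places V = {2, 3, 5, 11, 13, 17, 29, 37, 43, 47, ∞}.
(a,b)_37: α=2, u≡26; β=4, v≡9 (mod 37); (26|37)=+1, (9|37)=+1; sign (−1)^0·+1^4·+1^2 = +1.
(a,b)_2: α=11, β=38; u≡5, v≡1 (mod 8); ε(u)ε(v)=0·0, αω(v)=11·0, βω(u)=38·1; sum ≡ 0  ⇒  +1.
(a,b)_3: α=5, u≡2; β=17, v≡2 (mod 3); (2|3)=-1, (2|3)=-1; sign (−1)^1·-1^17·-1^5 = -1.
(a,b)_29: α=0, u≡3; β=-2, v≡20 (mod 29); (3|29)=-1, (20|29)=+1; sign (−1)^0·-1^-2·+1^0 = +1.
(a,b)_17: α=-2, u≡11; β=-3, v≡13 (mod 17); (11|17)=-1, (13|17)=+1; sign (−1)^0·-1^-3·+1^-2 = -1.
(a,b)_47: α=-2, u≡17; β=-6, v≡21 (mod 47); (17|47)=+1, (21|47)=+1; sign (−1)^0·+1^-6·+1^-2 = +1.
(a,b)_43: α=0, u≡28; β=-2, v≡39 (mod 43); (28|43)=-1, (39|43)=-1; sign (−1)^0·-1^-2·-1^0 = +1.
(a,b)_5: α=3, u≡4; β=9, v≡1 (mod 5); (4|5)=+1, (1|5)=+1; sign (−1)^0·+1^9·+1^3 = +1.
(a,b)_11: α=1, u≡2; β=4, v≡1 (mod 11); (2|11)=-1, (1|11)=+1; sign (−1)^0·-1^4·+1^1 = +1.
(a,b)_13: α=-2, u≡5; β=-4, v≡5 (mod 13); (5|13)=-1, (5|13)=-1; sign (−1)^0·-1^-4·-1^-2 = +1.
(a,b)_∞: sgn(330)=+, sgn(-255)=−, so +1.
(330, -255 / ℚ) ramifies at {3, 17}: a division algebra.

[3, 17]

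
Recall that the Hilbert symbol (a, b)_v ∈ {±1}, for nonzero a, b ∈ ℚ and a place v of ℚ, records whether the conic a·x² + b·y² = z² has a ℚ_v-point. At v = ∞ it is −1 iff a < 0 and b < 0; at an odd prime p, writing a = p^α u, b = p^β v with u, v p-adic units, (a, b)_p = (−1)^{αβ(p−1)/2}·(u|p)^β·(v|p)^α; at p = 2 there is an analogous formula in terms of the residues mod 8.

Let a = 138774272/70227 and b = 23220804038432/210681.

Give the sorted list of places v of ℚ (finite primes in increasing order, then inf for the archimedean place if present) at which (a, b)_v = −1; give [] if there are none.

[2, 3, 13, 37]

(a, b) ≡ (33189, 2) mod (ℚ^×)²; places V = {2, 3, 7, 11, 13, 17, 23, 37, ∞}.
(a,b)_11: α=0, u≡7; β=2, v≡6 (mod 11); (7|11)=-1, (6|11)=-1; sign (−1)^0·-1^2·-1^0 = +1.
(a,b)_13: α=1, u≡7; β=2, v≡7 (mod 13); (7|13)=-1, (7|13)=-1; sign (−1)^0·-1^2·-1^1 = -1.
(a,b)_17: α=-2, u≡5; β=-2, v≡4 (mod 17); (5|17)=-1, (4|17)=+1; sign (−1)^0·-1^-2·+1^-2 = +1.
(a,b)_2: α=8, β=5; u≡5, v≡1 (mod 8); ε(u)ε(v)=0·0, αω(v)=8·0, βω(u)=5·1; sum ≡ 1  ⇒  -1.
(a,b)_3: α=-5, u≡2; β=-6, v≡2 (mod 3); (2|3)=-1, (2|3)=-1; sign (−1)^0·-1^-6·-1^-5 = -1.
(a,b)_7: α=2, u≡4; β=2, v≡1 (mod 7); (4|7)=+1, (1|7)=+1; sign (−1)^0·+1^2·+1^2 = +1.
(a,b)_23: α=1, u≡15; β=2, v≡4 (mod 23); (15|23)=-1, (4|23)=+1; sign (−1)^0·-1^2·+1^1 = +1.
(a,b)_37: α=1, u≡3; β=2, v≡13 (mod 37); (3|37)=+1, (13|37)=-1; sign (−1)^0·+1^2·-1^1 = -1.
(a,b)_∞: sgn(33189)=+, sgn(2)=+, so +1.
|Ram(33189, 2)| = 4, even; anisotropic at {2, 3, 13, 37}.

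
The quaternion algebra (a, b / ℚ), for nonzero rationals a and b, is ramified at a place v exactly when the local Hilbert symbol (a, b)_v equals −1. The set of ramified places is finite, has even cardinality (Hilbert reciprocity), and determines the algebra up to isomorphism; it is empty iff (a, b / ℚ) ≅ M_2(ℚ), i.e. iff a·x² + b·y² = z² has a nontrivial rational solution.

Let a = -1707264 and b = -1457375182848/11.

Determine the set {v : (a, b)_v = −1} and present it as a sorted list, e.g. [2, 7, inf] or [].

Mod squares: a ≡ -741, b ≡ -22. Check v ∈ {∞, 2, 3, 11, 13, 19}.
v=2: v_2(a)=8, v_2(b)=15; units ≡ 3, 5 (mod 8); ε·ε+αω+βω = 1·0+8·1+15·1 ≡ 1  ⇒  (a,b)_2 = -1.
v=∞: -741 < 0 and -22 < 0  ⇒  (a,b)_∞ = -1.
v=19: a=19^1·(≡14), b=19^2·(≡17) mod 19; (14|19)=-1, (17|19)=+1; (−1)^{1·2·9}·(-1)^2·(+1)^1 = +1.
v=13: a=13^1·(≡11), b=13^2·(≡1) mod 13; (11|13)=-1, (1|13)=+1; (−1)^{1·2·6}·(-1)^2·(+1)^1 = +1.
v=11: a=11^0·(≡2), b=11^-1·(≡9) mod 11; (2|11)=-1, (9|11)=+1; (−1)^{0·-1·5}·(-1)^-1·(+1)^0 = -1.
v=3: a=3^3·(≡2), b=3^6·(≡2) mod 3; (2|3)=-1, (2|3)=-1; (−1)^{3·6·1}·(-1)^6·(-1)^3 = -1.
(-741, -22 / ℚ) ramifies at {2, 3, 11, ∞}: a division algebra.

[2, 3, 11, inf]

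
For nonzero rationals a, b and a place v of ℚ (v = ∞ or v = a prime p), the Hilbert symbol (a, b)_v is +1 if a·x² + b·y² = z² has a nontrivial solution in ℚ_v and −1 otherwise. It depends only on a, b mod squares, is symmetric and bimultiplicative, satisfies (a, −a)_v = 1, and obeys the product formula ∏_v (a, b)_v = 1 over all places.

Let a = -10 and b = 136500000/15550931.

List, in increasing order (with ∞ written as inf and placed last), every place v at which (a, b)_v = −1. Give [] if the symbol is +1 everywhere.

Mod squares: a ≡ -10, b ≡ 6006. Check v ∈ {∞, 2, 3, 5, 7, 11, 13, 29, 41}.
v=2: v_2(a)=1, v_2(b)=5; units ≡ 3, 3 (mod 8); ε·ε+αω+βω = 1·1+1·1+5·1 ≡ 1  ⇒  (a,b)_2 = -1.
v=3: a=3^0·(≡2), b=3^1·(≡1) mod 3; (2|3)=-1, (1|3)=+1; (−1)^{0·1·1}·(-1)^1·(+1)^0 = -1.
v=7: a=7^0·(≡4), b=7^1·(≡4) mod 7; (4|7)=+1, (4|7)=+1; (−1)^{0·1·3}·(+1)^1·(+1)^0 = +1.
v=5: a=5^1·(≡3), b=5^6·(≡1) mod 5; (3|5)=-1, (1|5)=+1; (−1)^{1·6·2}·(-1)^6·(+1)^1 = +1.
v=13: a=13^0·(≡3), b=13^1·(≡5) mod 13; (3|13)=+1, (5|13)=-1; (−1)^{0·1·6}·(+1)^1·(-1)^0 = +1.
v=41: a=41^0·(≡31), b=41^-2·(≡32) mod 41; (31|41)=+1, (32|41)=+1; (−1)^{0·-2·20}·(+1)^-2·(+1)^0 = +1.
v=11: a=11^0·(≡1), b=11^-1·(≡10) mod 11; (1|11)=+1, (10|11)=-1; (−1)^{0·-1·5}·(+1)^-1·(-1)^0 = +1.
v=∞: -10 < 0 and 6006 > 0  ⇒  (a,b)_∞ = +1.
v=29: a=29^0·(≡19), b=29^-2·(≡17) mod 29; (19|29)=-1, (17|29)=-1; (−1)^{0·-2·14}·(-1)^-2·(-1)^0 = +1.
(-10, 6006 / ℚ) ramifies at {2, 3}: a division algebra.

[2, 3]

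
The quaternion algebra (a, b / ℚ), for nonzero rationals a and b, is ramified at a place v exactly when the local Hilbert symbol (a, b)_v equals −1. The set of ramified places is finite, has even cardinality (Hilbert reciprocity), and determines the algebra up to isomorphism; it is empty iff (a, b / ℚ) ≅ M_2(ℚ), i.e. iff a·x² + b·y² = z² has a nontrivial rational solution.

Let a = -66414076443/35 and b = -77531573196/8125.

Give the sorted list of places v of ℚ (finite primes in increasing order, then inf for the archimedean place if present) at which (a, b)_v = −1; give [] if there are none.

Mod squares: a ≡ -258276963945, b ≡ -87087. Check v ∈ {∞, 2, 3, 5, 7, 11, 13, 17, 23, 29, 37, 41}.
v=41: a=41^1·(≡2), b=41^0·(≡27) mod 41; (2|41)=+1, (27|41)=-1; (−1)^{1·0·20}·(+1)^0·(-1)^1 = -1.
v=7: a=7^-1·(≡4), b=7^3·(≡5) mod 7; (4|7)=+1, (5|7)=-1; (−1)^{-1·3·3}·(+1)^3·(-1)^-1 = +1.
v=37: a=37^1·(≡35), b=37^0·(≡3) mod 37; (35|37)=-1, (3|37)=+1; (−1)^{1·0·18}·(-1)^0·(+1)^1 = +1.
v=13: a=13^1·(≡6), b=13^-1·(≡1) mod 13; (6|13)=-1, (1|13)=+1; (−1)^{1·-1·6}·(-1)^-1·(+1)^1 = -1.
v=∞: -258276963945 < 0 and -87087 < 0  ⇒  (a,b)_∞ = -1.
v=23: a=23^1·(≡9), b=23^0·(≡19) mod 23; (9|23)=+1, (19|23)=-1; (−1)^{1·0·11}·(+1)^0·(-1)^1 = -1.
v=2: v_2(a)=0, v_2(b)=2; units ≡ 7, 1 (mod 8); ε·ε+αω+βω = 1·0+0·0+2·0 ≡ 0  ⇒  (a,b)_2 = +1.
v=17: a=17^1·(≡2), b=17^0·(≡4) mod 17; (2|17)=+1, (4|17)=+1; (−1)^{1·0·8}·(+1)^0·(+1)^1 = +1.
v=29: a=29^1·(≡3), b=29^1·(≡22) mod 29; (3|29)=-1, (22|29)=+1; (−1)^{1·1·14}·(-1)^1·(+1)^1 = -1.
v=3: a=3^3·(≡2), b=3^11·(≡2) mod 3; (2|3)=-1, (2|3)=-1; (−1)^{3·11·1}·(-1)^11·(-1)^3 = -1.
v=11: a=11^1·(≡1), b=11^1·(≡9) mod 11; (1|11)=+1, (9|11)=+1; (−1)^{1·1·5}·(+1)^1·(+1)^1 = -1.
v=5: a=5^-1·(≡1), b=5^-4·(≡3) mod 5; (1|5)=+1, (3|5)=-1; (−1)^{-1·-4·2}·(+1)^-4·(-1)^-1 = -1.
Ram(-258276963945, -87087) = {3, 5, 11, 13, 23, 29, 41, ∞}; no ℚ_3-point on the conic.

[3, 5, 11, 13, 23, 29, 41, inf]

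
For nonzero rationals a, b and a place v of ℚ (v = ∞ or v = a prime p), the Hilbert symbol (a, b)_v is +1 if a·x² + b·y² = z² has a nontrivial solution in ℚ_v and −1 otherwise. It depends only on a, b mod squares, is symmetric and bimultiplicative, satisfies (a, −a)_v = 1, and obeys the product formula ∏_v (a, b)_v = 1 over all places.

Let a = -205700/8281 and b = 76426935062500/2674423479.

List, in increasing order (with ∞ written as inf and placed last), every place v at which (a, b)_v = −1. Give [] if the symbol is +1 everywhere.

Mod squares: a ≡ -17, b ≡ 39. Check v ∈ {∞, 2, 3, 5, 7, 11, 13, 17}.
v=17: a=17^1·(≡2), b=17^4·(≡5) mod 17; (2|17)=+1, (5|17)=-1; (−1)^{1·4·8}·(+1)^4·(-1)^1 = -1.
v=11: a=11^2·(≡3), b=11^4·(≡2) mod 11; (3|11)=+1, (2|11)=-1; (−1)^{2·4·5}·(+1)^4·(-1)^2 = +1.
v=3: a=3^0·(≡1), b=3^-1·(≡1) mod 3; (1|3)=+1, (1|3)=+1; (−1)^{0·-1·1}·(+1)^-1·(+1)^0 = +1.
v=2: v_2(a)=2, v_2(b)=2; units ≡ 7, 7 (mod 8); ε·ε+αω+βω = 1·1+2·0+2·0 ≡ 1  ⇒  (a,b)_2 = -1.
v=∞: -17 < 0 and 39 > 0  ⇒  (a,b)_∞ = +1.
v=13: a=13^-2·(≡9), b=13^-5·(≡9) mod 13; (9|13)=+1, (9|13)=+1; (−1)^{-2·-5·6}·(+1)^-5·(+1)^-2 = +1.
v=5: a=5^2·(≡2), b=5^6·(≡1) mod 5; (2|5)=-1, (1|5)=+1; (−1)^{2·6·2}·(-1)^6·(+1)^2 = +1.
v=7: a=7^-2·(≡2), b=7^-4·(≡2) mod 7; (2|7)=+1, (2|7)=+1; (−1)^{-2·-4·3}·(+1)^-4·(+1)^-2 = +1.
|Ram(-17, 39)| = 2, even; anisotropic at {2, 17}.

[2, 17]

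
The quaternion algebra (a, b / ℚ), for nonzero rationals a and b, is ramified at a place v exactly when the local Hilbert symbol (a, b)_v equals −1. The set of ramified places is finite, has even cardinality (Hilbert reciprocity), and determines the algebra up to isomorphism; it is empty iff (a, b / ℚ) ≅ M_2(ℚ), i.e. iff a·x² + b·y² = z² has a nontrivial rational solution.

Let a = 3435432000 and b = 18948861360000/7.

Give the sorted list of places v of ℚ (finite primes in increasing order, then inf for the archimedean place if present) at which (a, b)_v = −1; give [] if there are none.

[5, 11]

(a, b) ≡ (105, 2002) mod (ℚ^×)²; places V = {2, 3, 5, 7, 11, 13, ∞}.
(a,b)_2: α=6, β=7; u≡1, v≡1 (mod 8); ε(u)ε(v)=0·0, αω(v)=6·0, βω(u)=7·0; sum ≡ 0  ⇒  +1.
(a,b)_11: α=2, u≡10; β=3, v≡2 (mod 11); (10|11)=-1, (2|11)=-1; sign (−1)^0·-1^3·-1^2 = -1.
(a,b)_13: α=2, u≡4; β=3, v≡5 (mod 13); (4|13)=+1, (5|13)=-1; sign (−1)^0·+1^3·-1^2 = +1.
(a,b)_7: α=1, u≡1; β=-1, v≡5 (mod 7); (1|7)=+1, (5|7)=-1; sign (−1)^1·+1^-1·-1^1 = +1.
(a,b)_5: α=3, u≡1; β=4, v≡3 (mod 5); (1|5)=+1, (3|5)=-1; sign (−1)^0·+1^4·-1^3 = -1.
(a,b)_3: α=1, u≡2; β=4, v≡1 (mod 3); (2|3)=-1, (1|3)=+1; sign (−1)^0·-1^4·+1^1 = +1.
(a,b)_∞: sgn(105)=+, sgn(2002)=+, so +1.
(105, 2002 / ℚ) ramifies at {5, 11}: a division algebra.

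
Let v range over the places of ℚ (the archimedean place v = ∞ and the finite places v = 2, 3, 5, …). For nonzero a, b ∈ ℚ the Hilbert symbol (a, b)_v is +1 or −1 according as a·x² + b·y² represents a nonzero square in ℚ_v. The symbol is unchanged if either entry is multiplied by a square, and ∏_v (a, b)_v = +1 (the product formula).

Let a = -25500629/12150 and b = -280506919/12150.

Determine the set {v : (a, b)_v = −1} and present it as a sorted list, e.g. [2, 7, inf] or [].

[2, 11, 17, inf]

Mod squares: a ≡ -25806, b ≡ -2346. Check v ∈ {∞, 2, 3, 5, 7, 11, 17, 23}.
v=17: a=17^1·(≡5), b=17^1·(≡4) mod 17; (5|17)=-1, (4|17)=+1; (−1)^{1·1·8}·(-1)^1·(+1)^1 = -1.
v=23: a=23^1·(≡14), b=23^1·(≡16) mod 23; (14|23)=-1, (16|23)=+1; (−1)^{1·1·11}·(-1)^1·(+1)^1 = +1.
v=3: a=3^-5·(≡2), b=3^-5·(≡1) mod 3; (2|3)=-1, (1|3)=+1; (−1)^{-5·-5·1}·(-1)^-5·(+1)^-5 = +1.
v=∞: -25806 < 0 and -2346 < 0  ⇒  (a,b)_∞ = -1.
v=7: a=7^2·(≡3), b=7^2·(≡5) mod 7; (3|7)=-1, (5|7)=-1; (−1)^{2·2·3}·(-1)^2·(-1)^2 = +1.
v=5: a=5^-2·(≡1), b=5^-2·(≡1) mod 5; (1|5)=+1, (1|5)=+1; (−1)^{-2·-2·2}·(+1)^-2·(+1)^-2 = +1.
v=11: a=11^3·(≡6), b=11^4·(≡6) mod 11; (6|11)=-1, (6|11)=-1; (−1)^{3·4·5}·(-1)^4·(-1)^3 = -1.
v=2: v_2(a)=-1, v_2(b)=-1; units ≡ 1, 3 (mod 8); ε·ε+αω+βω = 0·1+-1·1+-1·0 ≡ 1  ⇒  (a,b)_2 = -1.
(-25806, -2346 / ℚ) ramifies at {2, 11, 17, ∞}: a division algebra.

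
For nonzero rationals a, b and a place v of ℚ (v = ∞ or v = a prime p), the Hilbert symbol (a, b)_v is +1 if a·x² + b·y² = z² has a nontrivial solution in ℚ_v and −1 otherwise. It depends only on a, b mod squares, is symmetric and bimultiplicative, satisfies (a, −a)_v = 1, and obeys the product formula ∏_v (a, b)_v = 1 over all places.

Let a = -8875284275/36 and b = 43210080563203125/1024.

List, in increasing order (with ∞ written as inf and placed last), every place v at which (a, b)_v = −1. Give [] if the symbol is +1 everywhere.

[13, 19]

(a, b) ≡ (-11, 28405) mod (ℚ^×)²; places V = {2, 3, 5, 11, 13, 19, 23, ∞}.
(a,b)_19: α=2, u≡8; β=1, v≡15 (mod 19); (8|19)=-1, (15|19)=-1; sign (−1)^0·-1^1·-1^2 = -1.
(a,b)_3: α=-2, u≡1; β=2, v≡1 (mod 3); (1|3)=+1, (1|3)=+1; sign (−1)^0·+1^2·+1^-2 = +1.
(a,b)_11: α=1, u≡8; β=2, v≡1 (mod 11); (8|11)=-1, (1|11)=+1; sign (−1)^0·-1^2·+1^1 = +1.
(a,b)_5: α=2, u≡4; β=7, v≡1 (mod 5); (4|5)=+1, (1|5)=+1; sign (−1)^0·+1^7·+1^2 = +1.
(a,b)_∞: sgn(-11)=−, sgn(28405)=+, so +1.
(a,b)_23: α=2, u≡1; β=3, v≡8 (mod 23); (1|23)=+1, (8|23)=+1; sign (−1)^0·+1^3·+1^2 = +1.
(a,b)_13: α=2, u≡8; β=3, v≡4 (mod 13); (8|13)=-1, (4|13)=+1; sign (−1)^0·-1^3·+1^2 = -1.
(a,b)_2: α=-2, β=-10; u≡5, v≡5 (mod 8); ε(u)ε(v)=0·0, αω(v)=-2·1, βω(u)=-10·1; sum ≡ 0  ⇒  +1.
|Ram(-11, 28405)| = 2, even; anisotropic at {13, 19}.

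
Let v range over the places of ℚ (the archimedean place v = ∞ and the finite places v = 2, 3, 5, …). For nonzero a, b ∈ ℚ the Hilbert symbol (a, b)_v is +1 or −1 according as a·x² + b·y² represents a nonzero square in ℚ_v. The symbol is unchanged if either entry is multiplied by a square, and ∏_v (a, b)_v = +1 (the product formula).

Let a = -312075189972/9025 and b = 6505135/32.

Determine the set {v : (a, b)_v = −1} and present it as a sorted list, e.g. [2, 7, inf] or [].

[5, 13]

(a, b) ≡ (-13, 15470) mod (ℚ^×)²; places V = {2, 3, 5, 7, 13, 17, 19, 29, 31, ∞}.
(a,b)_29: α=0, u≡13; β=2, v≡7 (mod 29); (13|29)=+1, (7|29)=+1; sign (−1)^0·+1^2·+1^0 = +1.
(a,b)_19: α=-2, u≡11; β=0, v≡11 (mod 19); (11|19)=+1, (11|19)=+1; sign (−1)^0·+1^0·+1^-2 = +1.
(a,b)_7: α=4, u≡2; β=1, v≡5 (mod 7); (2|7)=+1, (5|7)=-1; sign (−1)^0·+1^1·-1^4 = +1.
(a,b)_2: α=2, β=-5; u≡3, v≡7 (mod 8); ε(u)ε(v)=1·1, αω(v)=2·0, βω(u)=-5·1; sum ≡ 0  ⇒  +1.
(a,b)_31: α=2, u≡19; β=0, v≡2 (mod 31); (19|31)=+1, (2|31)=+1; sign (−1)^0·+1^0·+1^2 = +1.
(a,b)_5: α=-2, u≡3; β=1, v≡1 (mod 5); (3|5)=-1, (1|5)=+1; sign (−1)^0·-1^1·+1^-2 = -1.
(a,b)_∞: sgn(-13)=−, sgn(15470)=+, so +1.
(a,b)_13: α=1, u≡12; β=1, v≡2 (mod 13); (12|13)=+1, (2|13)=-1; sign (−1)^0·+1^1·-1^1 = -1.
(a,b)_3: α=2, u≡2; β=0, v≡2 (mod 3); (2|3)=-1, (2|3)=-1; sign (−1)^0·-1^0·-1^2 = +1.
(a,b)_17: α=2, u≡9; β=1, v≡16 (mod 17); (9|17)=+1, (16|17)=+1; sign (−1)^0·+1^1·+1^2 = +1.
(-13, 15470 / ℚ) ramifies at {5, 13}: a division algebra.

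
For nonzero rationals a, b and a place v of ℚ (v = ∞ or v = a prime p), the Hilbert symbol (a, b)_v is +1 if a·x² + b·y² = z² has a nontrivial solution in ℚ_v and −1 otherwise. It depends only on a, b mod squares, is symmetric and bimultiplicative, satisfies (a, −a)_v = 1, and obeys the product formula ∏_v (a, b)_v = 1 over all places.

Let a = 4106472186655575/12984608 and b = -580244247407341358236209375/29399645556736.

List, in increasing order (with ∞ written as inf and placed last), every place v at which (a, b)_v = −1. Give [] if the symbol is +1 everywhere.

(a, b) ≡ (814, -39215) mod (ℚ^×)²; places V = {2, 3, 5, 7, 11, 13, 19, 23, 31, 37, ∞}.
(a,b)_5: α=2, u≡1; β=5, v≡3 (mod 5); (1|5)=+1, (3|5)=-1; sign (−1)^0·+1^5·-1^2 = +1.
(a,b)_31: α=2, u≡9; β=3, v≡30 (mod 31); (9|31)=+1, (30|31)=-1; sign (−1)^0·+1^3·-1^2 = +1.
(a,b)_19: α=0, u≡6; β=-2, v≡9 (mod 19); (6|19)=+1, (9|19)=+1; sign (−1)^0·+1^-2·+1^0 = +1.
(a,b)_13: α=-2, u≡11; β=-2, v≡8 (mod 13); (11|13)=-1, (8|13)=-1; sign (−1)^0·-1^-2·-1^-2 = +1.
(a,b)_∞: sgn(814)=+, sgn(-39215)=−, so +1.
(a,b)_7: α=-4, u≡4; β=-6, v≡5 (mod 7); (4|7)=+1, (5|7)=-1; sign (−1)^0·+1^-6·-1^-4 = +1.
(a,b)_23: α=2, u≡9; β=5, v≡22 (mod 23); (9|23)=+1, (22|23)=-1; sign (−1)^0·+1^5·-1^2 = +1.
(a,b)_37: α=1, u≡29; β=2, v≡18 (mod 37); (29|37)=-1, (18|37)=-1; sign (−1)^0·-1^2·-1^1 = -1.
(a,b)_2: α=-5, β=-12; u≡7, v≡1 (mod 8); ε(u)ε(v)=1·0, αω(v)=-5·0, βω(u)=-12·0; sum ≡ 0  ⇒  +1.
(a,b)_3: α=8, u≡1; β=12, v≡1 (mod 3); (1|3)=+1, (1|3)=+1; sign (−1)^0·+1^12·+1^8 = +1.
(a,b)_11: α=3, u≡2; β=3, v≡2 (mod 11); (2|11)=-1, (2|11)=-1; sign (−1)^1·-1^3·-1^3 = -1.
|Ram(814, -39215)| = 2, even; anisotropic at {11, 37}.

[11, 37]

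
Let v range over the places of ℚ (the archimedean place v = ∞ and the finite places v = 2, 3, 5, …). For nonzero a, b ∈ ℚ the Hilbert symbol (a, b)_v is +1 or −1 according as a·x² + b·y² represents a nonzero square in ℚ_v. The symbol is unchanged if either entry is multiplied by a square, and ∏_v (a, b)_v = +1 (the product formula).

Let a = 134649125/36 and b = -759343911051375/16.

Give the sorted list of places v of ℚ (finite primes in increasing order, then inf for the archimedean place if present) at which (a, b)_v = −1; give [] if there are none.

[5, 29, 43, 47]

(a, b) ≡ (5385965, -2007651295) mod (ℚ^×)²; places V = {2, 3, 5, 13, 17, 29, 31, 41, 43, 47, ∞}.
(a,b)_17: α=0, u≡15; β=1, v≡11 (mod 17); (15|17)=+1, (11|17)=-1; sign (−1)^0·+1^1·-1^0 = +1.
(a,b)_31: α=0, u≡1; β=1, v≡3 (mod 31); (1|31)=+1, (3|31)=-1; sign (−1)^0·+1^1·-1^0 = +1.
(a,b)_5: α=3, u≡3; β=3, v≡4 (mod 5); (3|5)=-1, (4|5)=+1; sign (−1)^0·-1^3·+1^3 = -1.
(a,b)_29: α=0, u≡26; β=1, v≡20 (mod 29); (26|29)=-1, (20|29)=+1; sign (−1)^0·-1^1·+1^0 = -1.
(a,b)_3: α=-2, u≡2; β=2, v≡2 (mod 3); (2|3)=-1, (2|3)=-1; sign (−1)^0·-1^2·-1^-2 = +1.
(a,b)_13: α=1, u≡7; β=1, v≡7 (mod 13); (7|13)=-1, (7|13)=-1; sign (−1)^0·-1^1·-1^1 = +1.
(a,b)_41: α=1, u≡36; β=2, v≡33 (mod 41); (36|41)=+1, (33|41)=+1; sign (−1)^0·+1^2·+1^1 = +1.
(a,b)_43: α=1, u≡2; β=1, v≡39 (mod 43); (2|43)=-1, (39|43)=-1; sign (−1)^1·-1^1·-1^1 = -1.
(a,b)_∞: sgn(5385965)=+, sgn(-2007651295)=−, so +1.
(a,b)_2: α=-2, β=-4; u≡5, v≡1 (mod 8); ε(u)ε(v)=0·0, αω(v)=-2·0, βω(u)=-4·1; sum ≡ 0  ⇒  +1.
(a,b)_47: α=1, u≡18; β=1, v≡12 (mod 47); (18|47)=+1, (12|47)=+1; sign (−1)^1·+1^1·+1^1 = -1.
Ram(5385965, -2007651295) = {5, 29, 43, 47}; no ℚ_5-point on the conic.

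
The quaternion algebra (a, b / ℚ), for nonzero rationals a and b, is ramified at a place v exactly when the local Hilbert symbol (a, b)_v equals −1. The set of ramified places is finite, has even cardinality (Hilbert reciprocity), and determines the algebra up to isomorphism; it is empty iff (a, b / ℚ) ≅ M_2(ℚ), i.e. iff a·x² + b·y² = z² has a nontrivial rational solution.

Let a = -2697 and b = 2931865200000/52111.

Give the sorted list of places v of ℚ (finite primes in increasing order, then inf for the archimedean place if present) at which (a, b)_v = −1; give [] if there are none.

[5, 23, 29, 31]

(a, b) ≡ (-2697, 252466170) mod (ℚ^×)²; places V = {2, 3, 5, 11, 23, 29, 31, 37, 41, ∞}.
(a,b)_23: α=0, u≡17; β=1, v≡7 (mod 23); (17|23)=-1, (7|23)=-1; sign (−1)^0·-1^1·-1^0 = -1.
(a,b)_3: α=1, u≡1; β=3, v≡2 (mod 3); (1|3)=+1, (2|3)=-1; sign (−1)^1·+1^3·-1^1 = +1.
(a,b)_29: α=1, u≡23; β=1, v≡11 (mod 29); (23|29)=+1, (11|29)=-1; sign (−1)^0·+1^1·-1^1 = -1.
(a,b)_11: α=0, u≡9; β=1, v≡3 (mod 11); (9|11)=+1, (3|11)=+1; sign (−1)^0·+1^1·+1^0 = +1.
(a,b)_∞: sgn(-2697)=−, sgn(252466170)=+, so +1.
(a,b)_41: α=0, u≡9; β=-2, v≡12 (mod 41); (9|41)=+1, (12|41)=-1; sign (−1)^0·+1^-2·-1^0 = +1.
(a,b)_37: α=0, u≡4; β=1, v≡2 (mod 37); (4|37)=+1, (2|37)=-1; sign (−1)^0·+1^1·-1^0 = +1.
(a,b)_31: α=1, u≡6; β=-1, v≡23 (mod 31); (6|31)=-1, (23|31)=-1; sign (−1)^1·-1^-1·-1^1 = -1.
(a,b)_5: α=0, u≡3; β=5, v≡4 (mod 5); (3|5)=-1, (4|5)=+1; sign (−1)^0·-1^5·+1^0 = -1.
(a,b)_2: α=0, β=7; u≡7, v≡5 (mod 8); ε(u)ε(v)=1·0, αω(v)=0·1, βω(u)=7·0; sum ≡ 0  ⇒  +1.
|Ram(-2697, 252466170)| = 4, even; anisotropic at {5, 23, 29, 31}.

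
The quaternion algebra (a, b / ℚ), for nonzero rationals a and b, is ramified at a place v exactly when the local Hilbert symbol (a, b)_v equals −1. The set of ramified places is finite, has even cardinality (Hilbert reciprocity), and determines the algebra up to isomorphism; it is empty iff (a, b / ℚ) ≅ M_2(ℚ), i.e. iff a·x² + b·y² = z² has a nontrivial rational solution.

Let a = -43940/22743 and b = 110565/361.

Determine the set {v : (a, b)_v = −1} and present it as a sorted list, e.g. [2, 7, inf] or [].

Mod squares: a ≡ -455, b ≡ 1365. Check v ∈ {∞, 2, 3, 5, 7, 13, 19}.
v=7: a=7^-1·(≡6), b=7^1·(≡6) mod 7; (6|7)=-1, (6|7)=-1; (−1)^{-1·1·3}·(-1)^1·(-1)^-1 = -1.
v=2: v_2(a)=2, v_2(b)=0; units ≡ 1, 5 (mod 8); ε·ε+αω+βω = 0·0+2·1+0·0 ≡ 0  ⇒  (a,b)_2 = +1.
v=5: a=5^1·(≡4), b=5^1·(≡3) mod 5; (4|5)=+1, (3|5)=-1; (−1)^{1·1·2}·(+1)^1·(-1)^1 = -1.
v=∞: -455 < 0 and 1365 > 0  ⇒  (a,b)_∞ = +1.
v=19: a=19^-2·(≡17), b=19^-2·(≡4) mod 19; (17|19)=+1, (4|19)=+1; (−1)^{-2·-2·9}·(+1)^-2·(+1)^-2 = +1.
v=13: a=13^3·(≡1), b=13^1·(≡12) mod 13; (1|13)=+1, (12|13)=+1; (−1)^{3·1·6}·(+1)^1·(+1)^3 = +1.
v=3: a=3^-2·(≡1), b=3^5·(≡2) mod 3; (1|3)=+1, (2|3)=-1; (−1)^{-2·5·1}·(+1)^5·(-1)^-2 = +1.
|Ram(-455, 1365)| = 2, even; anisotropic at {5, 7}.

[5, 7]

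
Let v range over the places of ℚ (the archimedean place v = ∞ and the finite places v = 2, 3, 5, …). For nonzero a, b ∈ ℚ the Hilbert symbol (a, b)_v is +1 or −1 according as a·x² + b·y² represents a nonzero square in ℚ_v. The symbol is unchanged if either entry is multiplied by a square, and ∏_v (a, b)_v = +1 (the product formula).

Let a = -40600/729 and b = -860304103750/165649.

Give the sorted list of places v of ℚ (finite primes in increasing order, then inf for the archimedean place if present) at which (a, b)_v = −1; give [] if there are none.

[7, inf]

Mod squares: a ≡ -406, b ≡ -3094. Check v ∈ {∞, 2, 3, 5, 7, 11, 13, 17, 23, 29, 37}.
v=11: a=11^0·(≡4), b=11^-2·(≡6) mod 11; (4|11)=+1, (6|11)=-1; (−1)^{0·-2·5}·(+1)^-2·(-1)^0 = +1.
v=29: a=29^1·(≡27), b=29^2·(≡22) mod 29; (27|29)=-1, (22|29)=+1; (−1)^{1·2·14}·(-1)^2·(+1)^1 = +1.
v=37: a=37^0·(≡1), b=37^-2·(≡24) mod 37; (1|37)=+1, (24|37)=-1; (−1)^{0·-2·18}·(+1)^-2·(-1)^0 = +1.
v=3: a=3^-6·(≡2), b=3^0·(≡2) mod 3; (2|3)=-1, (2|3)=-1; (−1)^{-6·0·1}·(-1)^0·(-1)^-6 = +1.
v=13: a=13^0·(≡12), b=13^1·(≡9) mod 13; (12|13)=+1, (9|13)=+1; (−1)^{0·1·6}·(+1)^1·(+1)^0 = +1.
v=17: a=17^0·(≡2), b=17^1·(≡3) mod 17; (2|17)=+1, (3|17)=-1; (−1)^{0·1·8}·(+1)^1·(-1)^0 = +1.
v=2: v_2(a)=3, v_2(b)=1; units ≡ 5, 5 (mod 8); ε·ε+αω+βω = 0·0+3·1+1·1 ≡ 0  ⇒  (a,b)_2 = +1.
v=5: a=5^2·(≡4), b=5^4·(≡1) mod 5; (4|5)=+1, (1|5)=+1; (−1)^{2·4·2}·(+1)^4·(+1)^2 = +1.
v=∞: -406 < 0 and -3094 < 0  ⇒  (a,b)_∞ = -1.
v=7: a=7^1·(≡3), b=7^1·(≡6) mod 7; (3|7)=-1, (6|7)=-1; (−1)^{1·1·3}·(-1)^1·(-1)^1 = -1.
v=23: a=23^0·(≡4), b=23^2·(≡22) mod 23; (4|23)=+1, (22|23)=-1; (−1)^{0·2·11}·(+1)^2·(-1)^0 = +1.
(-406, -3094 / ℚ) ramifies at {7, ∞}: a division algebra.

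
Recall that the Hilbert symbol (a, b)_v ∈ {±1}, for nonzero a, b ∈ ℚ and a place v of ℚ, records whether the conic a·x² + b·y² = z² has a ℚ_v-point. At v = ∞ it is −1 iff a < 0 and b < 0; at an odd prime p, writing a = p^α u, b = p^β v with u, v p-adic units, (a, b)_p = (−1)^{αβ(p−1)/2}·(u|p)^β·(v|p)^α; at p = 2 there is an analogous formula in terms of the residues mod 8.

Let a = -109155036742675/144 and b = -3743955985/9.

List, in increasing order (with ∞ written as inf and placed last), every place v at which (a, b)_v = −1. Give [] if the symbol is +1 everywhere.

(a, b) ≡ (-52003, -2185) mod (ℚ^×)²; places V = {2, 3, 5, 7, 11, 17, 19, 23, ∞}.
(a,b)_17: α=3, u≡8; β=2, v≡4 (mod 17); (8|17)=+1, (4|17)=+1; sign (−1)^0·+1^2·+1^3 = +1.
(a,b)_2: α=-4, β=0; u≡5, v≡7 (mod 8); ε(u)ε(v)=0·1, αω(v)=-4·0, βω(u)=0·1; sum ≡ 0  ⇒  +1.
(a,b)_3: α=-2, u≡2; β=-2, v≡2 (mod 3); (2|3)=-1, (2|3)=-1; sign (−1)^0·-1^-2·-1^-2 = +1.
(a,b)_5: α=2, u≡2; β=1, v≡2 (mod 5); (2|5)=-1, (2|5)=-1; sign (−1)^0·-1^1·-1^2 = -1.
(a,b)_19: α=1, u≡14; β=1, v≡8 (mod 19); (14|19)=-1, (8|19)=-1; sign (−1)^1·-1^1·-1^1 = -1.
(a,b)_∞: sgn(-52003)=−, sgn(-2185)=−, so -1.
(a,b)_11: α=2, u≡3; β=2, v≡3 (mod 11); (3|11)=+1, (3|11)=+1; sign (−1)^0·+1^2·+1^2 = +1.
(a,b)_23: α=1, u≡18; β=1, v≡14 (mod 23); (18|23)=+1, (14|23)=-1; sign (−1)^1·+1^1·-1^1 = +1.
(a,b)_7: α=5, u≡6; β=2, v≡5 (mod 7); (6|7)=-1, (5|7)=-1; sign (−1)^0·-1^2·-1^5 = -1.
|Ram(-52003, -2185)| = 4, even; anisotropic at {5, 7, 19, ∞}.

[5, 7, 19, inf]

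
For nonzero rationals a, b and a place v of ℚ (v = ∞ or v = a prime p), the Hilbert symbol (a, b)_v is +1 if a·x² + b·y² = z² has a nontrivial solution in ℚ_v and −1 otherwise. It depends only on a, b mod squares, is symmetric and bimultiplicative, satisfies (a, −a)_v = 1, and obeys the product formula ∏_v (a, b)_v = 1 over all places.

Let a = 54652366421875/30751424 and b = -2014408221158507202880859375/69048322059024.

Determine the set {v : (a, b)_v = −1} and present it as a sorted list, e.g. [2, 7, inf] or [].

Mod squares: a ≡ 20808689, b ≡ -1247. Check v ∈ {∞, 2, 3, 5, 7, 11, 17, 19, 23, 29, 37, 41, 43}.
v=19: a=19^-2·(≡12), b=19^0·(≡11) mod 19; (12|19)=-1, (11|19)=+1; (−1)^{-2·0·9}·(-1)^0·(+1)^-2 = +1.
v=17: a=17^0·(≡16), b=17^-2·(≡10) mod 17; (16|17)=+1, (10|17)=-1; (−1)^{0·-2·8}·(+1)^-2·(-1)^0 = +1.
v=5: a=5^6·(≡4), b=5^12·(≡3) mod 5; (4|5)=+1, (3|5)=-1; (−1)^{6·12·2}·(+1)^12·(-1)^6 = +1.
v=3: a=3^0·(≡2), b=3^-2·(≡1) mod 3; (2|3)=-1, (1|3)=+1; (−1)^{0·-2·1}·(-1)^-2·(+1)^0 = +1.
v=29: a=29^1·(≡22), b=29^3·(≡14) mod 29; (22|29)=+1, (14|29)=-1; (−1)^{1·3·14}·(+1)^3·(-1)^1 = -1.
v=23: a=23^0·(≡10), b=23^-4·(≡13) mod 23; (10|23)=-1, (13|23)=+1; (−1)^{0·-4·11}·(-1)^-4·(+1)^0 = +1.
v=∞: 20808689 > 0 and -1247 < 0  ⇒  (a,b)_∞ = +1.
v=7: a=7^0·(≡3), b=7^-2·(≡6) mod 7; (3|7)=-1, (6|7)=-1; (−1)^{0·-2·3}·(-1)^-2·(-1)^0 = +1.
v=11: a=11^-3·(≡6), b=11^-2·(≡7) mod 11; (6|11)=-1, (7|11)=-1; (−1)^{-3·-2·5}·(-1)^-2·(-1)^-3 = -1.
v=37: a=37^1·(≡16), b=37^2·(≡3) mod 37; (16|37)=+1, (3|37)=+1; (−1)^{1·2·18}·(+1)^2·(+1)^1 = +1.
v=2: v_2(a)=-6, v_2(b)=-4; units ≡ 1, 1 (mod 8); ε·ε+αω+βω = 0·0+-6·0+-4·0 ≡ 0  ⇒  (a,b)_2 = +1.
v=43: a=43^3·(≡24), b=43^5·(≡41) mod 43; (24|43)=+1, (41|43)=+1; (−1)^{3·5·21}·(+1)^5·(+1)^3 = -1.
v=41: a=41^1·(≡2), b=41^2·(≡13) mod 41; (2|41)=+1, (13|41)=-1; (−1)^{1·2·20}·(+1)^2·(-1)^1 = -1.
(20808689, -1247 / ℚ) ramifies at {11, 29, 41, 43}: a division algebra.

[11, 29, 41, 43]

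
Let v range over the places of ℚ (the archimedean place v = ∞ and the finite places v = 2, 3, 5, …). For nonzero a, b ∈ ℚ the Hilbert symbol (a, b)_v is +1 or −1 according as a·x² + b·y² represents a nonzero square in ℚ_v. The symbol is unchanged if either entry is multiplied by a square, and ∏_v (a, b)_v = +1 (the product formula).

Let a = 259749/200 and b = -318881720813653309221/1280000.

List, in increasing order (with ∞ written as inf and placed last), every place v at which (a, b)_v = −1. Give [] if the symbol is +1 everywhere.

(a, b) ≡ (1178, -3162) mod (ℚ^×)²; places V = {2, 3, 5, 7, 13, 17, 19, 31, ∞}.
(a,b)_5: α=-2, u≡3; β=-4, v≡3 (mod 5); (3|5)=-1, (3|5)=-1; sign (−1)^0·-1^-4·-1^-2 = +1.
(a,b)_13: α=0, u≡7; β=2, v≡10 (mod 13); (7|13)=-1, (10|13)=+1; sign (−1)^0·-1^2·+1^0 = +1.
(a,b)_3: α=2, u≡2; β=5, v≡2 (mod 3); (2|3)=-1, (2|3)=-1; sign (−1)^0·-1^5·-1^2 = -1.
(a,b)_7: α=2, u≡4; β=6, v≡2 (mod 7); (4|7)=+1, (2|7)=+1; sign (−1)^0·+1^6·+1^2 = +1.
(a,b)_17: α=0, u≡7; β=1, v≡4 (mod 17); (7|17)=-1, (4|17)=+1; sign (−1)^0·-1^1·+1^0 = -1.
(a,b)_19: α=1, u≡1; β=4, v≡17 (mod 19); (1|19)=+1, (17|19)=+1; sign (−1)^0·+1^4·+1^1 = +1.
(a,b)_2: α=-3, β=-11; u≡5, v≡3 (mod 8); ε(u)ε(v)=0·1, αω(v)=-3·1, βω(u)=-11·1; sum ≡ 0  ⇒  +1.
(a,b)_∞: sgn(1178)=+, sgn(-3162)=−, so +1.
(a,b)_31: α=1, u≡25; β=3, v≡29 (mod 31); (25|31)=+1, (29|31)=-1; sign (−1)^1·+1^3·-1^1 = +1.
|Ram(1178, -3162)| = 2, even; anisotropic at {3, 17}.

[3, 17]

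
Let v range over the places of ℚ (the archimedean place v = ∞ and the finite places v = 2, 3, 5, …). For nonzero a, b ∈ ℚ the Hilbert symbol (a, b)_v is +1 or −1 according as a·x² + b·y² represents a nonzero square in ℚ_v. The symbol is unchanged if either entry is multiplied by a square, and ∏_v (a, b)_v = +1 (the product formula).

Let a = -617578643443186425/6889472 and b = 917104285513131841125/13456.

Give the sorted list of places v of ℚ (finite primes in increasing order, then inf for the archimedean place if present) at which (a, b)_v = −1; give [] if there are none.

(a, b) ≡ (-546, 5005) mod (ℚ^×)²; places V = {2, 3, 5, 7, 11, 13, 17, 29, 43, ∞}.
(a,b)_∞: sgn(-546)=−, sgn(5005)=+, so +1.
(a,b)_43: α=2, u≡24; β=2, v≡15 (mod 43); (24|43)=+1, (15|43)=+1; sign (−1)^0·+1^2·+1^2 = +1.
(a,b)_13: α=5, u≡4; β=5, v≡5 (mod 13); (4|13)=+1, (5|13)=-1; sign (−1)^0·+1^5·-1^5 = -1.
(a,b)_3: α=1, u≡1; β=4, v≡1 (mod 3); (1|3)=+1, (1|3)=+1; sign (−1)^0·+1^4·+1^1 = +1.
(a,b)_11: α=2, u≡3; β=3, v≡1 (mod 11); (3|11)=+1, (1|11)=+1; sign (−1)^0·+1^3·+1^2 = +1.
(a,b)_29: α=-2, u≡28; β=-2, v≡27 (mod 29); (28|29)=+1, (27|29)=-1; sign (−1)^0·+1^-2·-1^-2 = +1.
(a,b)_7: α=3, u≡3; β=3, v≡4 (mod 7); (3|7)=-1, (4|7)=+1; sign (−1)^1·-1^3·+1^3 = +1.
(a,b)_5: α=2, u≡4; β=3, v≡4 (mod 5); (4|5)=+1, (4|5)=+1; sign (−1)^0·+1^3·+1^2 = +1.
(a,b)_2: α=-13, β=-4; u≡7, v≡5 (mod 8); ε(u)ε(v)=1·0, αω(v)=-13·1, βω(u)=-4·0; sum ≡ 1  ⇒  -1.
(a,b)_17: α=2, u≡8; β=2, v≡6 (mod 17); (8|17)=+1, (6|17)=-1; sign (−1)^0·+1^2·-1^2 = +1.
Ram(-546, 5005) = {2, 13}; no ℚ_2-point on the conic.

[2, 13]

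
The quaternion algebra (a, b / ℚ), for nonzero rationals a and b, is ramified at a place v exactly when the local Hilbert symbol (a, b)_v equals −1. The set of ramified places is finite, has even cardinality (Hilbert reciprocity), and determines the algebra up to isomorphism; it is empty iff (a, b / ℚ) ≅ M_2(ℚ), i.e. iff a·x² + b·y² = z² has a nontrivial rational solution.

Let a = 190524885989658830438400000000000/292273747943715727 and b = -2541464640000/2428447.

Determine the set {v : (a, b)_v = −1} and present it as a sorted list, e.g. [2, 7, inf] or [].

[2, 5, 7, 17]

Mod squares: a ≡ 595, b ≡ -102102. Check v ∈ {∞, 2, 3, 5, 7, 11, 13, 17, 19, 31}.
v=2: v_2(a)=26, v_2(b)=9; units ≡ 3, 5 (mod 8); ε·ε+αω+βω = 1·0+26·1+9·1 ≡ 1  ⇒  (a,b)_2 = -1.
v=19: a=19^-6·(≡5), b=19^-2·(≡17) mod 19; (5|19)=+1, (17|19)=+1; (−1)^{-6·-2·9}·(+1)^-2·(+1)^-6 = +1.
v=∞: 595 > 0 and -102102 < 0  ⇒  (a,b)_∞ = +1.
v=5: a=5^11·(≡1), b=5^4·(≡3) mod 5; (1|5)=+1, (3|5)=-1; (−1)^{11·4·2}·(+1)^4·(-1)^11 = -1.
v=17: a=17^3·(≡1), b=17^1·(≡12) mod 17; (1|17)=+1, (12|17)=-1; (−1)^{3·1·8}·(+1)^1·(-1)^3 = -1.
v=7: a=7^-1·(≡2), b=7^-1·(≡1) mod 7; (2|7)=+1, (1|7)=+1; (−1)^{-1·-1·3}·(+1)^-1·(+1)^-1 = -1.
v=31: a=31^-6·(≡13), b=31^-2·(≡26) mod 31; (13|31)=-1, (26|31)=-1; (−1)^{-6·-2·15}·(-1)^-2·(-1)^-6 = +1.
v=11: a=11^4·(≡1), b=11^3·(≡6) mod 11; (1|11)=+1, (6|11)=-1; (−1)^{4·3·5}·(+1)^3·(-1)^4 = +1.
v=3: a=3^14·(≡1), b=3^3·(≡1) mod 3; (1|3)=+1, (1|3)=+1; (−1)^{14·3·1}·(+1)^3·(+1)^14 = +1.
v=13: a=13^2·(≡1), b=13^1·(≡7) mod 13; (1|13)=+1, (7|13)=-1; (−1)^{2·1·6}·(+1)^1·(-1)^2 = +1.
(595, -102102 / ℚ) ramifies at {2, 5, 7, 17}: a division algebra.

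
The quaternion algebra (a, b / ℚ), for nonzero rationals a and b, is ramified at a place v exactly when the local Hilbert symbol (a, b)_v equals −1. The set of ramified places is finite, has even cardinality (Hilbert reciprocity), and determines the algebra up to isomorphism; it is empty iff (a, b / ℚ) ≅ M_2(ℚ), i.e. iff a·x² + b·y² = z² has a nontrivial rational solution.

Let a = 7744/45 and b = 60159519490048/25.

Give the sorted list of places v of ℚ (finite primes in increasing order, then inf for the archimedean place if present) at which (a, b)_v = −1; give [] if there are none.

Mod squares: a ≡ 5, b ≡ 62698. Check v ∈ {∞, 2, 3, 5, 11, 23, 29, 47}.
v=5: a=5^-1·(≡1), b=5^-2·(≡3) mod 5; (1|5)=+1, (3|5)=-1; (−1)^{-1·-2·2}·(+1)^-2·(-1)^-1 = -1.
v=23: a=23^0·(≡7), b=23^1·(≡12) mod 23; (7|23)=-1, (12|23)=+1; (−1)^{0·1·11}·(-1)^1·(+1)^0 = -1.
v=3: a=3^-2·(≡2), b=3^0·(≡1) mod 3; (2|3)=-1, (1|3)=+1; (−1)^{-2·0·1}·(-1)^0·(+1)^-2 = +1.
v=29: a=29^0·(≡20), b=29^1·(≡23) mod 29; (20|29)=+1, (23|29)=+1; (−1)^{0·1·14}·(+1)^1·(+1)^0 = +1.
v=∞: 5 > 0 and 62698 > 0  ⇒  (a,b)_∞ = +1.
v=2: v_2(a)=6, v_2(b)=17; units ≡ 5, 5 (mod 8); ε·ε+αω+βω = 0·0+6·1+17·1 ≡ 1  ⇒  (a,b)_2 = -1.
v=11: a=11^2·(≡9), b=11^4·(≡5) mod 11; (9|11)=+1, (5|11)=+1; (−1)^{2·4·5}·(+1)^4·(+1)^2 = +1.
v=47: a=47^0·(≡29), b=47^1·(≡14) mod 47; (29|47)=-1, (14|47)=+1; (−1)^{0·1·23}·(-1)^1·(+1)^0 = -1.
Ram(5, 62698) = {2, 5, 23, 47}; no ℚ_2-point on the conic.

[2, 5, 23, 47]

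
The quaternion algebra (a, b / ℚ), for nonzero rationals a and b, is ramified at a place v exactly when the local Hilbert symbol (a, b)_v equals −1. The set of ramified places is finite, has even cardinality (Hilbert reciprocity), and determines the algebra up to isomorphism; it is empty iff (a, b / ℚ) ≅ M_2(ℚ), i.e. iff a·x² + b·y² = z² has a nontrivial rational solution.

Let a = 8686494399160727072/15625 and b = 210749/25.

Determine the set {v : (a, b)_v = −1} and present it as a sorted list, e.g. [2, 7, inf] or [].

[2, 11, 17, 23]

Mod squares: a ≡ 249458, b ≡ 4301. Check v ∈ {∞, 2, 5, 7, 11, 17, 23, 29}.
v=7: a=7^6·(≡3), b=7^2·(≡6) mod 7; (3|7)=-1, (6|7)=-1; (−1)^{6·2·3}·(-1)^2·(-1)^6 = +1.
v=17: a=17^3·(≡14), b=17^1·(≡9) mod 17; (14|17)=-1, (9|17)=+1; (−1)^{3·1·8}·(-1)^1·(+1)^3 = -1.
v=23: a=23^3·(≡16), b=23^1·(≡16) mod 23; (16|23)=+1, (16|23)=+1; (−1)^{3·1·11}·(+1)^1·(+1)^3 = -1.
v=29: a=29^1·(≡8), b=29^0·(≡13) mod 29; (8|29)=-1, (13|29)=+1; (−1)^{1·0·14}·(-1)^0·(+1)^1 = +1.
v=2: v_2(a)=5, v_2(b)=0; units ≡ 1, 5 (mod 8); ε·ε+αω+βω = 0·0+5·1+0·0 ≡ 1  ⇒  (a,b)_2 = -1.
v=5: a=5^-6·(≡2), b=5^-2·(≡4) mod 5; (2|5)=-1, (4|5)=+1; (−1)^{-6·-2·2}·(-1)^-2·(+1)^-6 = +1.
v=11: a=11^3·(≡7), b=11^1·(≡10) mod 11; (7|11)=-1, (10|11)=-1; (−1)^{3·1·5}·(-1)^1·(-1)^3 = -1.
v=∞: 249458 > 0 and 4301 > 0  ⇒  (a,b)_∞ = +1.
Ram(249458, 4301) = {2, 11, 17, 23}; no ℚ_2-point on the conic.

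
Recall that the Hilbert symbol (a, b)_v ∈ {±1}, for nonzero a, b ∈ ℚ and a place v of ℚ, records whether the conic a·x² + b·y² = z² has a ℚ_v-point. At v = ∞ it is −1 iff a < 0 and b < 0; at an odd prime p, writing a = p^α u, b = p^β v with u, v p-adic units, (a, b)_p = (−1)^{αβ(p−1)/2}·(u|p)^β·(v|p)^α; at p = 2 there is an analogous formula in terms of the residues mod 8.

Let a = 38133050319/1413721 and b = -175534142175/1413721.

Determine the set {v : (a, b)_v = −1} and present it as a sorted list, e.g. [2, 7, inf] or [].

[7, 17]

(a, b) ≡ (119, -7) mod (ℚ^×)²; places V = {2, 3, 5, 7, 13, 17, 23, 29, 41, ∞}.
(a,b)_13: α=2, u≡8; β=0, v≡5 (mod 13); (8|13)=-1, (5|13)=-1; sign (−1)^0·-1^0·-1^2 = +1.
(a,b)_17: α=3, u≡7; β=2, v≡10 (mod 17); (7|17)=-1, (10|17)=-1; sign (−1)^0·-1^2·-1^3 = -1.
(a,b)_29: α=-2, u≡11; β=-2, v≡9 (mod 29); (11|29)=-1, (9|29)=+1; sign (−1)^0·-1^-2·+1^-2 = +1.
(a,b)_∞: sgn(119)=+, sgn(-7)=−, so +1.
(a,b)_5: α=0, u≡4; β=2, v≡3 (mod 5); (4|5)=+1, (3|5)=-1; sign (−1)^0·+1^2·-1^0 = +1.
(a,b)_3: α=8, u≡2; β=8, v≡2 (mod 3); (2|3)=-1, (2|3)=-1; sign (−1)^0·-1^8·-1^8 = +1.
(a,b)_41: α=-2, u≡2; β=-2, v≡12 (mod 41); (2|41)=+1, (12|41)=-1; sign (−1)^0·+1^-2·-1^-2 = +1.
(a,b)_23: α=0, u≡4; β=2, v≡4 (mod 23); (4|23)=+1, (4|23)=+1; sign (−1)^0·+1^2·+1^0 = +1.
(a,b)_2: α=0, β=0; u≡7, v≡1 (mod 8); ε(u)ε(v)=1·0, αω(v)=0·0, βω(u)=0·0; sum ≡ 0  ⇒  +1.
(a,b)_7: α=1, u≡5; β=1, v≡6 (mod 7); (5|7)=-1, (6|7)=-1; sign (−1)^1·-1^1·-1^1 = -1.
Ram(119, -7) = {7, 17}; no ℚ_7-point on the conic.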